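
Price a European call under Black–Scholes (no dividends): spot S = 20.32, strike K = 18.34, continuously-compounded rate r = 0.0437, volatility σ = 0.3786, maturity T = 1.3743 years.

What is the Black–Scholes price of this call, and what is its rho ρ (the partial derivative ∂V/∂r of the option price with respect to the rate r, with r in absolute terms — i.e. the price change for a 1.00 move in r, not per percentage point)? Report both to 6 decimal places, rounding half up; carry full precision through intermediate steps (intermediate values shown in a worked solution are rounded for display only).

price = 5.040257
ρ = 13.230219

σ√T = 0.3786·√1.3743 = 0.443835
d₁ = (ln(S/K) + (r+σ²/2)T) / (σ√T) = (ln(20.32/18.34) + (0.0437+0.3786²/2)·1.3743) / 0.443835 = (0.102521 + 0.158552) / 0.443835 = 0.588220
d₂ = d₁ − σ√T = 0.588220 − 0.443835 = 0.144386
e^{−rT} = e^{−0.0437·1.3743} = 0.941711
N(d₁) = 0.721808,  N(d₂) = 0.557402
Call price V = S·N(d₁) − K·e^{−rT}·N(d₂) = 14.667135 − 9.626879 = 5.040257
ρ = K·T·e^{−rT}·N(d₂) = 13.230219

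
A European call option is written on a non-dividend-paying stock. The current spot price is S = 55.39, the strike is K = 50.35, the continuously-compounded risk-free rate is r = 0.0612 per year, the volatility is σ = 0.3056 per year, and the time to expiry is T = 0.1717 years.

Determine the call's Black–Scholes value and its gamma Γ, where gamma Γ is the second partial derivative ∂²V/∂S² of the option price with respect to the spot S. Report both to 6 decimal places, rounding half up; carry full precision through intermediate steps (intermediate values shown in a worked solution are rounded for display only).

σ√T = 0.3056·√0.1717 = 0.126631
d₁ = (ln(S/K) + (r+σ²/2)T) / (σ√T) = (ln(55.39/50.35) + (0.0612+0.3056²/2)·0.1717) / 0.126631 = (0.095400 + 0.018526) / 0.126631 = 0.899673
d₂ = d₁ − σ√T = 0.899673 − 0.126631 = 0.773043
e^{−rT} = e^{−0.0612·0.1717} = 0.989547
N(d₁) = 0.815853,  N(d₂) = 0.780251
Call price V = S·N(d₁) − K·e^{−rT}·N(d₂) = 45.190096 − 38.875009 = 6.315087
φ(d₁) = (1/√(2π))·e^{−d₁²/2} = 0.266163
Γ = φ(d₁) / (S·σ·√T) = 0.037947

price = 6.315087
Γ = 0.037947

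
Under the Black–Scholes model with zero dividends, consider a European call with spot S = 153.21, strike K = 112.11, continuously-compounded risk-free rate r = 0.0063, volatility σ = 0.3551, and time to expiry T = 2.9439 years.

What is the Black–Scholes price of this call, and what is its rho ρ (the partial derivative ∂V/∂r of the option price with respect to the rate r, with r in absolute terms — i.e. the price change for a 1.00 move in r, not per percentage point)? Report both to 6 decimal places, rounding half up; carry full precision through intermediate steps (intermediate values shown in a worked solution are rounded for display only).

price = 57.433675
ρ = 192.514876

σ√T = 0.3551·√2.9439 = 0.609273
d₁ = (ln(S/K) + (r+σ²/2)T) / (σ√T) = (ln(153.21/112.11) + (0.0063+0.3551²/2)·2.9439) / 0.609273 = (0.312329 + 0.204154) / 0.609273 = 0.847703
d₂ = d₁ − σ√T = 0.847703 − 0.609273 = 0.238429
e^{−rT} = e^{−0.0063·2.9439} = 0.981624
N(d₁) = 0.801698,  N(d₂) = 0.594226
Call price V = S·N(d₁) − K·e^{−rT}·N(d₂) = 122.828177 − 65.394503 = 57.433675
ρ = K·T·e^{−rT}·N(d₂) = 192.514876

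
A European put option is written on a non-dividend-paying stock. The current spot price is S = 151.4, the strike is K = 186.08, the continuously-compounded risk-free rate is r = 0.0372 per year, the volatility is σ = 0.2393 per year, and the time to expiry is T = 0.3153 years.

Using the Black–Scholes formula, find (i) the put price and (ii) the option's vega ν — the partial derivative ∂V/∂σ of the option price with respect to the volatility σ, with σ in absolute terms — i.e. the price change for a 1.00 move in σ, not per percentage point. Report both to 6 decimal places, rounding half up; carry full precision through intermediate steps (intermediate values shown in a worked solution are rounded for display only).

price = 33.248603
ν = 13.079238

σ√T = 0.2393·√0.3153 = 0.134371
d₁ = (ln(S/K) + (r+σ²/2)T) / (σ√T) = (ln(151.4/186.08) + (0.0372+0.2393²/2)·0.3153) / 0.134371 = (-0.206251 + 0.020757) / 0.134371 = -1.380468
d₂ = d₁ − σ√T = -1.380468 − 0.134371 = -1.514838
e^{−rT} = e^{−0.0372·0.3153} = 0.988339
N(−d₁) = 0.916279,  N(−d₂) = 0.935093
Put price V = K·e^{−rT}·N(−d₂) − S·N(−d₁) = 171.973189 − 138.724586 = 33.248603
φ(d₁) = (1/√(2π))·e^{−d₁²/2} = 0.153849
ν = S·φ(d₁)·√T = 13.079238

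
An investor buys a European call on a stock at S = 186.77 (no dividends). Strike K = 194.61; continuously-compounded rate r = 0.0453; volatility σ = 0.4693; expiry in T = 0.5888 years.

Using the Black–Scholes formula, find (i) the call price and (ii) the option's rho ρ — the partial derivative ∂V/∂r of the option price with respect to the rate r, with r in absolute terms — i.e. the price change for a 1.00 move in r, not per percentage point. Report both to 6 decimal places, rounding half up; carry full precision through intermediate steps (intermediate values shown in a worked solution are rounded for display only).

price = 25.544283
ρ = 46.063888

σ√T = 0.4693·√0.5888 = 0.360109
d₁ = (ln(S/K) + (r+σ²/2)T) / (σ√T) = (ln(186.77/194.61) + (0.0453+0.4693²/2)·0.5888) / 0.360109 = (-0.041120 + 0.091512) / 0.360109 = 0.139936
d₂ = d₁ − σ√T = 0.139936 − 0.360109 = -0.220173
e^{−rT} = e^{−0.0453·0.5888} = 0.973680
N(d₁) = 0.555645,  N(d₂) = 0.412868
Call price V = S·N(d₁) − K·e^{−rT}·N(d₂) = 103.777789 − 78.233505 = 25.544283
ρ = K·T·e^{−rT}·N(d₂) = 46.063888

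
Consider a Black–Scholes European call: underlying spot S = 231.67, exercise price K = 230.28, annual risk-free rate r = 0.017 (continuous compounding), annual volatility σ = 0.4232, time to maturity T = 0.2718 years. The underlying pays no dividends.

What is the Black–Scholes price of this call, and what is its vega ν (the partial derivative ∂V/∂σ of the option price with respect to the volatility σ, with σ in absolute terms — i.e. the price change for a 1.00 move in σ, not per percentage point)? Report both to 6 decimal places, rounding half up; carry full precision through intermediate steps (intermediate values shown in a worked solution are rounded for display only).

price = 21.491812
ν = 47.582467

σ√T = 0.4232·√0.2718 = 0.220633
d₁ = (ln(S/K) + (r+σ²/2)T) / (σ√T) = (ln(231.67/230.28) + (0.017+0.4232²/2)·0.2718) / 0.220633 = (0.006018 + 0.028960) / 0.220633 = 0.158535
d₂ = d₁ − σ√T = 0.158535 − 0.220633 = -0.062098
e^{−rT} = e^{−0.017·0.2718} = 0.995390
N(d₁) = 0.562982,  N(d₂) = 0.475242
Call price V = S·N(d₁) − K·e^{−rT}·N(d₂) = 130.426124 − 108.934312 = 21.491812
φ(d₁) = (1/√(2π))·e^{−d₁²/2} = 0.393960
ν = S·φ(d₁)·√T = 47.582467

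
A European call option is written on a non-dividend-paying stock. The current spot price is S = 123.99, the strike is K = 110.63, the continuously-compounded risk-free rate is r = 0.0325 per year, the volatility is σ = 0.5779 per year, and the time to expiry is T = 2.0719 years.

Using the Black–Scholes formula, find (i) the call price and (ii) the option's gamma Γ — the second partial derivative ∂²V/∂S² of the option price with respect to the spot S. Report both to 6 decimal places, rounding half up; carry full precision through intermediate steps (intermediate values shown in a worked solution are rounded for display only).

price = 47.772626
Γ = 0.003164

σ√T = 0.5779·√2.0719 = 0.831835
d₁ = (ln(S/K) + (r+σ²/2)T) / (σ√T) = (ln(123.99/110.63) + (0.0325+0.5779²/2)·2.0719) / 0.831835 = (0.114010 + 0.413311) / 0.831835 = 0.633925
d₂ = d₁ − σ√T = 0.633925 − 0.831835 = -0.197910
e^{−rT} = e^{−0.0325·2.0719} = 0.934880
N(d₁) = 0.736935,  N(d₂) = 0.421558
Call price V = S·N(d₁) − K·e^{−rT}·N(d₂) = 91.372588 − 43.599962 = 47.772626
φ(d₁) = (1/√(2π))·e^{−d₁²/2} = 0.326323
Γ = φ(d₁) / (S·σ·√T) = 0.003164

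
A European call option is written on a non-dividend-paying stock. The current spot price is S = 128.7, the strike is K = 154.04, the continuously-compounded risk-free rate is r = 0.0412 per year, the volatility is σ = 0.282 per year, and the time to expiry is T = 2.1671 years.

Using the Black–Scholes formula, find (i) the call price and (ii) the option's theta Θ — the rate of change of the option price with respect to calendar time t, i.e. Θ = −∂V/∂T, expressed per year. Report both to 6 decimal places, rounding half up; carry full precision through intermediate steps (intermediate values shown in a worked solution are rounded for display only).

σ√T = 0.282·√2.1671 = 0.415134
d₁ = (ln(S/K) + (r+σ²/2)T) / (σ√T) = (ln(128.7/154.04) + (0.0412+0.282²/2)·2.1671) / 0.415134 = (-0.179728 + 0.175453) / 0.415134 = -0.010299
d₂ = d₁ − σ√T = -0.010299 − 0.415134 = -0.425433
e^{−rT} = e^{−0.0412·2.1671} = 0.914585
N(d₁) = 0.495891,  N(d₂) = 0.335260
Call price V = S·N(d₁) − K·e^{−rT}·N(d₂) = 63.821222 − 47.232405 = 16.588817
φ(d₁) = (1/√(2π))·e^{−d₁²/2} = 0.398921
Θ = −S·φ(d₁)·σ/(2√T) − r·K·e^{−rT}·N(d₂) = −4.917510 − 1.945975 = -6.863485

price = 16.588817
Θ = -6.863485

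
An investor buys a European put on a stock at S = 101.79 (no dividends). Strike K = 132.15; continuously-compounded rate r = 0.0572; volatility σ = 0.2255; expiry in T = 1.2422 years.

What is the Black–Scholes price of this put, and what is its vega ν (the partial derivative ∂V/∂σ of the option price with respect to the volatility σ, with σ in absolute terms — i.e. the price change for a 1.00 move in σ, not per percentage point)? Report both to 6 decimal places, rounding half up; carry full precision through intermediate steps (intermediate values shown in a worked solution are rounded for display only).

price = 24.932099
ν = 37.108118

σ√T = 0.2255·√1.2422 = 0.251329
d₁ = (ln(S/K) + (r+σ²/2)T) / (σ√T) = (ln(101.79/132.15) + (0.0572+0.2255²/2)·1.2422) / 0.251329 = (-0.261026 + 0.102637) / 0.251329 = -0.630206
d₂ = d₁ − σ√T = -0.630206 − 0.251329 = -0.881534
e^{−rT} = e^{−0.0572·1.2422} = 0.931412
N(−d₁) = 0.735720,  N(−d₂) = 0.810986
Put price V = K·e^{−rT}·N(−d₂) − S·N(−d₁) = 99.821035 − 74.888936 = 24.932099
φ(d₁) = (1/√(2π))·e^{−d₁²/2} = 0.327091
ν = S·φ(d₁)·√T = 37.108118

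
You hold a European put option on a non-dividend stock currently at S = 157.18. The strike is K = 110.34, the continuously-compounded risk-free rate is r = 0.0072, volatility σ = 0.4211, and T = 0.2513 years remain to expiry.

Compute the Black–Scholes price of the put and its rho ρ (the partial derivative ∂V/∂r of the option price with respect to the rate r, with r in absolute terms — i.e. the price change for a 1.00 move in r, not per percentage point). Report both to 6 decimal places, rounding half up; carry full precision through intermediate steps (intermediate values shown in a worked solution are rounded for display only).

price = 0.524996
ρ = -1.581836

σ√T = 0.4211·√0.2513 = 0.211097
d₁ = (ln(S/K) + (r+σ²/2)T) / (σ√T) = (ln(157.18/110.34) + (0.0072+0.4211²/2)·0.2513) / 0.211097 = (0.353825 + 0.024090) / 0.211097 = 1.790248
d₂ = d₁ − σ√T = 1.790248 − 0.211097 = 1.579151
e^{−rT} = e^{−0.0072·0.2513} = 0.998192
N(−d₁) = 0.036707,  N(−d₂) = 0.057151
Put price V = K·e^{−rT}·N(−d₂) − S·N(−d₁) = 6.294611 − 5.769615 = 0.524996
ρ = −K·T·e^{−rT}·N(−d₂) = -1.581836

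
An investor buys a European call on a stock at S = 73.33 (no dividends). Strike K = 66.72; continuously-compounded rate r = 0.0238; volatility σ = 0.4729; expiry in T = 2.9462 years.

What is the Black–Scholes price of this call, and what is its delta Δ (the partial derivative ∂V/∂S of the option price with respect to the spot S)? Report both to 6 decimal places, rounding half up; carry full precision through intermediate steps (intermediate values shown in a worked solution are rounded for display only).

price = 27.333384
Δ = 0.728611

σ√T = 0.4729·√2.9462 = 0.811709
d₁ = (ln(S/K) + (r+σ²/2)T) / (σ√T) = (ln(73.33/66.72) + (0.0238+0.4729²/2)·2.9462) / 0.811709 = (0.094465 + 0.399555) / 0.811709 = 0.608618
d₂ = d₁ − σ√T = 0.608618 − 0.811709 = -0.203092
e^{−rT} = e^{−0.0238·2.9462} = 0.932282
N(d₁) = 0.728611,  N(d₂) = 0.419532
Call price V = S·N(d₁) − K·e^{−rT}·N(d₂) = 53.429047 − 26.095663 = 27.333384
Δ = N(d₁) = 0.728611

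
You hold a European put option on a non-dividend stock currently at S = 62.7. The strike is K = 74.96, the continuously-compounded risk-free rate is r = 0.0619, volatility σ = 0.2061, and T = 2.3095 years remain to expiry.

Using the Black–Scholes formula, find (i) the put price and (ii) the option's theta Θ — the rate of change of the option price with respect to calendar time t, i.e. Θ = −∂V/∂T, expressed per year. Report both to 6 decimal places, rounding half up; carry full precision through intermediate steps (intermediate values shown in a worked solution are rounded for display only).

σ√T = 0.2061·√2.3095 = 0.313211
d₁ = (ln(S/K) + (r+σ²/2)T) / (σ√T) = (ln(62.7/74.96) + (0.0619+0.2061²/2)·2.3095) / 0.313211 = (-0.178593 + 0.192009) / 0.313211 = 0.042832
d₂ = d₁ − σ√T = 0.042832 − 0.313211 = -0.270379
e^{−rT} = e^{−0.0619·2.3095} = 0.866790
N(−d₁) = 0.482918,  N(−d₂) = 0.606566
Put price V = K·e^{−rT}·N(−d₂) − S·N(−d₁) = 39.411369 − 30.278944 = 9.132425
φ(d₁) = (1/√(2π))·e^{−d₁²/2} = 0.398577
Θ = −S·φ(d₁)·σ/(2√T) + r·K·e^{−rT}·N(−d₂) = −1.694604 + 2.439564 = 0.744960

price = 9.132425
Θ = 0.744960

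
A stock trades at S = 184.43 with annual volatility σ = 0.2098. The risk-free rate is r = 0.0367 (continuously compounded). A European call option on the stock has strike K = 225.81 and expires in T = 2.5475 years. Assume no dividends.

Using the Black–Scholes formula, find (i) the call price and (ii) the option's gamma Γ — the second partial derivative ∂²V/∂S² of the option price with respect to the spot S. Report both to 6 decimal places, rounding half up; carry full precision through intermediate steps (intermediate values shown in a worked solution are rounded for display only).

σ√T = 0.2098·√2.5475 = 0.334859
d₁ = (ln(S/K) + (r+σ²/2)T) / (σ√T) = (ln(184.43/225.81) + (0.0367+0.2098²/2)·2.5475) / 0.334859 = (-0.202424 + 0.149559) / 0.334859 = -0.157873
d₂ = d₁ − σ√T = -0.157873 − 0.334859 = -0.492732
e^{−rT} = e^{−0.0367·2.5475} = 0.910744
N(d₁) = 0.437278,  N(d₂) = 0.311101
Call price V = S·N(d₁) − K·e^{−rT}·N(d₂) = 80.647262 − 63.979482 = 16.667780
φ(d₁) = (1/√(2π))·e^{−d₁²/2} = 0.394002
Γ = φ(d₁) / (S·σ·√T) = 0.006380

price = 16.667780
Γ = 0.006380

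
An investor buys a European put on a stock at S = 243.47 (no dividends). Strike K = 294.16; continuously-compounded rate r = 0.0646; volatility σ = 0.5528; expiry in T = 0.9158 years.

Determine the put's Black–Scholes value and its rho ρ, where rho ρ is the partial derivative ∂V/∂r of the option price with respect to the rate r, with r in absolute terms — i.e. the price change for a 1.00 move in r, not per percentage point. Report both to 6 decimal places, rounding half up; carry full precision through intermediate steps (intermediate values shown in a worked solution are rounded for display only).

price = 72.801873
ρ = -176.482355

σ√T = 0.5528·√0.9158 = 0.529015
d₁ = (ln(S/K) + (r+σ²/2)T) / (σ√T) = (ln(243.47/294.16) + (0.0646+0.5528²/2)·0.9158) / 0.529015 = (-0.189130 + 0.199089) / 0.529015 = 0.018826
d₂ = d₁ − σ√T = 0.018826 − 0.529015 = -0.510189
e^{−rT} = e^{−0.0646·0.9158} = 0.942555
N(−d₁) = 0.492490,  N(−d₂) = 0.695041
Put price V = K·e^{−rT}·N(−d₂) − S·N(−d₁) = 192.708402 − 119.906529 = 72.801873
ρ = −K·T·e^{−rT}·N(−d₂) = -176.482355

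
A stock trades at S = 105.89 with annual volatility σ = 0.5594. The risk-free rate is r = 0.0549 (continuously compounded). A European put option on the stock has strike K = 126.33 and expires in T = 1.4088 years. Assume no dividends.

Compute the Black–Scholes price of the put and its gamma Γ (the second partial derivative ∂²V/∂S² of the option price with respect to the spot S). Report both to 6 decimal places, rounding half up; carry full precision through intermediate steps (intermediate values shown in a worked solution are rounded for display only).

price = 34.806557
Γ = 0.005580

σ√T = 0.5594·√1.4088 = 0.663968
d₁ = (ln(S/K) + (r+σ²/2)T) / (σ√T) = (ln(105.89/126.33) + (0.0549+0.5594²/2)·1.4088) / 0.663968 = (-0.176497 + 0.297770) / 0.663968 = 0.182649
d₂ = d₁ − σ√T = 0.182649 − 0.663968 = -0.481319
e^{−rT} = e^{−0.0549·1.4088} = 0.925572
N(−d₁) = 0.427537,  N(−d₂) = 0.684855
Put price V = K·e^{−rT}·N(−d₂) − S·N(−d₁) = 80.078416 − 45.271859 = 34.806557
φ(d₁) = (1/√(2π))·e^{−d₁²/2} = 0.392343
Γ = φ(d₁) / (S·σ·√T) = 0.005580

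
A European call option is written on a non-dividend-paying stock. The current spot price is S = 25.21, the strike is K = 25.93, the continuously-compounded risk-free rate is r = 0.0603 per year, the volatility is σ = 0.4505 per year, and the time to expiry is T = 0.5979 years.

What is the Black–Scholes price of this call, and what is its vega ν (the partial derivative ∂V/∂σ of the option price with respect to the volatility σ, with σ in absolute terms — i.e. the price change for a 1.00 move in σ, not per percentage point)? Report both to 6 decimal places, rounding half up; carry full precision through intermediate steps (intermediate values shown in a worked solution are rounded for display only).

σ√T = 0.4505·√0.5979 = 0.348345
d₁ = (ln(S/K) + (r+σ²/2)T) / (σ√T) = (ln(25.21/25.93) + (0.0603+0.4505²/2)·0.5979) / 0.348345 = (-0.028160 + 0.096725) / 0.348345 = 0.196832
d₂ = d₁ − σ√T = 0.196832 − 0.348345 = -0.151512
e^{−rT} = e^{−0.0603·0.5979} = 0.964589
N(d₁) = 0.578021,  N(d₂) = 0.439786
Call price V = S·N(d₁) − K·e^{−rT}·N(d₂) = 14.571900 − 10.999830 = 3.572070
φ(d₁) = (1/√(2π))·e^{−d₁²/2} = 0.391289
ν = S·φ(d₁)·√T = 7.627536

price = 3.572070
ν = 7.627536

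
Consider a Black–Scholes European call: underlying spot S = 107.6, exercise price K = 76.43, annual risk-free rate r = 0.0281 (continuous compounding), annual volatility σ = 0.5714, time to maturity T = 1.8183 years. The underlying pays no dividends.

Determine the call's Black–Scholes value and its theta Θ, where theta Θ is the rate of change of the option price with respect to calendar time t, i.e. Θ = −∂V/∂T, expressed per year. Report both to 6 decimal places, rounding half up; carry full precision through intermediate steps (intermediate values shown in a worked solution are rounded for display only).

price = 47.742435
Θ = -7.212572

σ√T = 0.5714·√1.8183 = 0.770501
d₁ = (ln(S/K) + (r+σ²/2)T) / (σ√T) = (ln(107.6/76.43) + (0.0281+0.5714²/2)·1.8183) / 0.770501 = (0.342045 + 0.347930) / 0.770501 = 0.895489
d₂ = d₁ − σ√T = 0.895489 − 0.770501 = 0.124989
e^{−rT} = e^{−0.0281·1.8183} = 0.950189
N(d₁) = 0.814737,  N(d₂) = 0.549734
Call price V = S·N(d₁) − K·e^{−rT}·N(d₂) = 87.665728 − 39.923293 = 47.742435
φ(d₁) = (1/√(2π))·e^{−d₁²/2} = 0.267165
Θ = −S·φ(d₁)·σ/(2√T) − r·K·e^{−rT}·N(d₂) = −6.090727 − 1.121845 = -7.212572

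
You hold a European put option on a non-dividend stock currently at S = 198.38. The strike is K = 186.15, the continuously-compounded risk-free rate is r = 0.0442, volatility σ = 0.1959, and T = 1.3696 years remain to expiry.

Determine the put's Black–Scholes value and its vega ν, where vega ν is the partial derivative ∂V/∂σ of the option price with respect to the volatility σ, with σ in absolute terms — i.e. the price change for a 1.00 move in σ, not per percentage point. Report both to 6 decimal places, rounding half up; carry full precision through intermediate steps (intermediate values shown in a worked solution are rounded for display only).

price = 7.891666
ν = 74.678056

σ√T = 0.1959·√1.3696 = 0.229262
d₁ = (ln(S/K) + (r+σ²/2)T) / (σ√T) = (ln(198.38/186.15) + (0.0442+0.1959²/2)·1.3696) / 0.229262 = (0.063632 + 0.086817) / 0.229262 = 0.656230
d₂ = d₁ − σ√T = 0.656230 − 0.229262 = 0.426968
e^{−rT} = e^{−0.0442·1.3696} = 0.941260
N(−d₁) = 0.255838,  N(−d₂) = 0.334701
Put price V = K·e^{−rT}·N(−d₂) − S·N(−d₁) = 58.644822 − 50.753156 = 7.891666
φ(d₁) = (1/√(2π))·e^{−d₁²/2} = 0.321661
ν = S·φ(d₁)·√T = 74.678056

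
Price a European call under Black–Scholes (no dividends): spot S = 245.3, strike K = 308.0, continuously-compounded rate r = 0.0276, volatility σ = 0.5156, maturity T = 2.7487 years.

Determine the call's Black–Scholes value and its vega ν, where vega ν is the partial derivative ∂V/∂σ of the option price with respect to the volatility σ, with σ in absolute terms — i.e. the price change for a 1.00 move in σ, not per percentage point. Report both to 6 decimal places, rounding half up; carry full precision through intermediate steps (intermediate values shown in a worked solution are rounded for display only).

σ√T = 0.5156·√2.7487 = 0.854824
d₁ = (ln(S/K) + (r+σ²/2)T) / (σ√T) = (ln(245.3/308.0) + (0.0276+0.5156²/2)·2.7487) / 0.854824 = (-0.227618 + 0.441226) / 0.854824 = 0.249886
d₂ = d₁ − σ√T = 0.249886 − 0.854824 = -0.604938
e^{−rT} = e^{−0.0276·2.7487} = 0.926942
N(d₁) = 0.598662,  N(d₂) = 0.272610
Call price V = S·N(d₁) − K·e^{−rT}·N(d₂) = 146.851807 − 77.829669 = 69.022138
φ(d₁) = (1/√(2π))·e^{−d₁²/2} = 0.386679
ν = S·φ(d₁)·√T = 157.257731

price = 69.022138
ν = 157.257731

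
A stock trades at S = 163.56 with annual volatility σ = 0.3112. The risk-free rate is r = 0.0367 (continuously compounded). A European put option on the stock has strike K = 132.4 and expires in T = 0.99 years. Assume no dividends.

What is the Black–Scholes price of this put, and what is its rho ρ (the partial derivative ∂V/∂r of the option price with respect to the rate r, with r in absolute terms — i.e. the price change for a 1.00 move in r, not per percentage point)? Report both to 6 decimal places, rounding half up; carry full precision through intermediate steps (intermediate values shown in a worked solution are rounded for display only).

σ√T = 0.3112·√0.99 = 0.309640
d₁ = (ln(S/K) + (r+σ²/2)T) / (σ√T) = (ln(163.56/132.4) + (0.0367+0.3112²/2)·0.99) / 0.309640 = (0.211352 + 0.084271) / 0.309640 = 0.954733
d₂ = d₁ − σ√T = 0.954733 − 0.309640 = 0.645093
e^{−rT} = e^{−0.0367·0.99} = 0.964319
N(−d₁) = 0.169856,  N(−d₂) = 0.259433
Put price V = K·e^{−rT}·N(−d₂) − S·N(−d₁) = 33.123374 − 27.781690 = 5.341684
ρ = −K·T·e^{−rT}·N(−d₂) = -32.792140

price = 5.341684
ρ = -32.792140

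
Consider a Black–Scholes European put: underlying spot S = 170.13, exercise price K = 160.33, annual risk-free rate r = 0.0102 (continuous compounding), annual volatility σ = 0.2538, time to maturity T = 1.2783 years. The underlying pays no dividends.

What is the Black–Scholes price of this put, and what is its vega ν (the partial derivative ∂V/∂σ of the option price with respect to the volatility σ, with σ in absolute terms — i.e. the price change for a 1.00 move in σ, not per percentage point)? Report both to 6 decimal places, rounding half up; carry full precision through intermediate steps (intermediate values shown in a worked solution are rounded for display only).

σ√T = 0.2538·√1.2783 = 0.286951
d₁ = (ln(S/K) + (r+σ²/2)T) / (σ√T) = (ln(170.13/160.33) + (0.0102+0.2538²/2)·1.2783) / 0.286951 = (0.059329 + 0.054209) / 0.286951 = 0.395669
d₂ = d₁ − σ√T = 0.395669 − 0.286951 = 0.108718
e^{−rT} = e^{−0.0102·1.2783} = 0.987046
N(−d₁) = 0.346174,  N(−d₂) = 0.456713
Put price V = K·e^{−rT}·N(−d₂) − S·N(−d₁) = 72.276237 − 58.894660 = 13.381577
φ(d₁) = (1/√(2π))·e^{−d₁²/2} = 0.368905
ν = S·φ(d₁)·√T = 70.959742

price = 13.381577
ν = 70.959742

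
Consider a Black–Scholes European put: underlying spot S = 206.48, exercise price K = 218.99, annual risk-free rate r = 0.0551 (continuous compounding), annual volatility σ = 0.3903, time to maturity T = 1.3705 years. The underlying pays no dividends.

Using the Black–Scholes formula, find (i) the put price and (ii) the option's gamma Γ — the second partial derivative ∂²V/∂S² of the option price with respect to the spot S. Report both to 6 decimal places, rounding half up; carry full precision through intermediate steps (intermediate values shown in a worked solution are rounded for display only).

price = 35.319551
Γ = 0.004083

σ√T = 0.3903·√1.3705 = 0.456918
d₁ = (ln(S/K) + (r+σ²/2)T) / (σ√T) = (ln(206.48/218.99) + (0.0551+0.3903²/2)·1.3705) / 0.456918 = (-0.058823 + 0.179901) / 0.456918 = 0.264991
d₂ = d₁ − σ√T = 0.264991 − 0.456918 = -0.191927
e^{−rT} = e^{−0.0551·1.3705} = 0.927266
N(−d₁) = 0.395508,  N(−d₂) = 0.576100
Put price V = K·e^{−rT}·N(−d₂) − S·N(−d₁) = 116.984106 − 81.664555 = 35.319551
φ(d₁) = (1/√(2π))·e^{−d₁²/2} = 0.385178
Γ = φ(d₁) / (S·σ·√T) = 0.004083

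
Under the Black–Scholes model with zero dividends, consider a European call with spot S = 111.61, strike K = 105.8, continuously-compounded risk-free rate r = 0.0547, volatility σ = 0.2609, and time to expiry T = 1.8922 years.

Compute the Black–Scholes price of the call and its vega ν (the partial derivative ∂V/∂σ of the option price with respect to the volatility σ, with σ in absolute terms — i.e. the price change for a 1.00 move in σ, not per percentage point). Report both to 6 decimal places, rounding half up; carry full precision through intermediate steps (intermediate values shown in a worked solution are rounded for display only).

σ√T = 0.2609·√1.8922 = 0.358887
d₁ = (ln(S/K) + (r+σ²/2)T) / (σ√T) = (ln(111.61/105.8) + (0.0547+0.2609²/2)·1.8922) / 0.358887 = (0.053460 + 0.167903) / 0.358887 = 0.616805
d₂ = d₁ − σ√T = 0.616805 − 0.358887 = 0.257919
e^{−rT} = e^{−0.0547·1.8922} = 0.901673
N(d₁) = 0.731318,  N(d₂) = 0.601765
Call price V = S·N(d₁) − K·e^{−rT}·N(d₂) = 81.622453 − 57.406588 = 24.215865
φ(d₁) = (1/√(2π))·e^{−d₁²/2} = 0.329835
ν = S·φ(d₁)·√T = 50.638784

price = 24.215865
ν = 50.638784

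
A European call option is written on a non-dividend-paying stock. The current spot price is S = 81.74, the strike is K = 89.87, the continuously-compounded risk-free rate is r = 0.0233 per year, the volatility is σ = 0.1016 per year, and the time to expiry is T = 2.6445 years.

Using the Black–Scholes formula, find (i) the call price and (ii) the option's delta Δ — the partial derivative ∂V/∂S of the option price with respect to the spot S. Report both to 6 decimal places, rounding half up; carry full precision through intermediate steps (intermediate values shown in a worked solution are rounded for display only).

σ√T = 0.1016·√2.6445 = 0.165221
d₁ = (ln(S/K) + (r+σ²/2)T) / (σ√T) = (ln(81.74/89.87) + (0.0233+0.1016²/2)·2.6445) / 0.165221 = (-0.094821 + 0.075266) / 0.165221 = -0.118356
d₂ = d₁ − σ√T = -0.118356 − 0.165221 = -0.283577
e^{−rT} = e^{−0.0233·2.6445} = 0.940243
N(d₁) = 0.452893,  N(d₂) = 0.388367
Call price V = S·N(d₁) − K·e^{−rT}·N(d₂) = 37.019469 − 32.816906 = 4.202563
Δ = N(d₁) = 0.452893

price = 4.202563
Δ = 0.452893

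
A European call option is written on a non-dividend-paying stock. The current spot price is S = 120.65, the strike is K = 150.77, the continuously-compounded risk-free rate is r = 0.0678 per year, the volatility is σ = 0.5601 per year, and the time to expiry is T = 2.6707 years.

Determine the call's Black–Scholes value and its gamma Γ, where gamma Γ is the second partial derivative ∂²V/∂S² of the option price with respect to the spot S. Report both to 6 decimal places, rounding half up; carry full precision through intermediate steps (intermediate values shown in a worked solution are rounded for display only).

σ√T = 0.5601·√2.6707 = 0.915331
d₁ = (ln(S/K) + (r+σ²/2)T) / (σ√T) = (ln(120.65/150.77) + (0.0678+0.5601²/2)·2.6707) / 0.915331 = (-0.222862 + 0.599989) / 0.915331 = 0.412012
d₂ = d₁ − σ√T = 0.412012 − 0.915331 = -0.503319
e^{−rT} = e^{−0.0678·2.6707} = 0.834374
N(d₁) = 0.659835,  N(d₂) = 0.307370
Call price V = S·N(d₁) − K·e^{−rT}·N(d₂) = 79.609044 − 38.666703 = 40.942341
φ(d₁) = (1/√(2π))·e^{−d₁²/2} = 0.366479
Γ = φ(d₁) / (S·σ·√T) = 0.003319

price = 40.942341
Γ = 0.003319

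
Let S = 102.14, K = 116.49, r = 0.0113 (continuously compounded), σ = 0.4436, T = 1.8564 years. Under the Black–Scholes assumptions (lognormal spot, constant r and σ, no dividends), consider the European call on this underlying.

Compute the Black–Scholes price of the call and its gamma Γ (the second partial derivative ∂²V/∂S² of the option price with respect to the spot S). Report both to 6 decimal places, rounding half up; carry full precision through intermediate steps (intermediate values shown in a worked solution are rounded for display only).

price = 20.123846
Γ = 0.006416

σ√T = 0.4436·√1.8564 = 0.604404
d₁ = (ln(S/K) + (r+σ²/2)T) / (σ√T) = (ln(102.14/116.49) + (0.0113+0.4436²/2)·1.8564) / 0.604404 = (-0.131461 + 0.203629) / 0.604404 = 0.119404
d₂ = d₁ − σ√T = 0.119404 − 0.604404 = -0.485000
e^{−rT} = e^{−0.0113·1.8564} = 0.979241
N(d₁) = 0.547522,  N(d₂) = 0.313838
Call price V = S·N(d₁) − K·e^{−rT}·N(d₂) = 55.923943 − 35.800097 = 20.123846
φ(d₁) = (1/√(2π))·e^{−d₁²/2} = 0.396108
Γ = φ(d₁) / (S·σ·√T) = 0.006416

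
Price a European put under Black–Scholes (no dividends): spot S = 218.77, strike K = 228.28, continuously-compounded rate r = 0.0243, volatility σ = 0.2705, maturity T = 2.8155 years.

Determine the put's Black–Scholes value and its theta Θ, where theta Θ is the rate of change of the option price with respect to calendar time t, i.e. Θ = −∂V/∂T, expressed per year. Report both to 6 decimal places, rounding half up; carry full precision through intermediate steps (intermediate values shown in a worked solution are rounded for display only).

σ√T = 0.2705·√2.8155 = 0.453884
d₁ = (ln(S/K) + (r+σ²/2)T) / (σ√T) = (ln(218.77/228.28) + (0.0243+0.2705²/2)·2.8155) / 0.453884 = (-0.042552 + 0.171422) / 0.453884 = 0.283927
d₂ = d₁ − σ√T = 0.283927 − 0.453884 = -0.169957
e^{−rT} = e^{−0.0243·2.8155} = 0.933871
N(−d₁) = 0.388233,  N(−d₂) = 0.567478
Put price V = K·e^{−rT}·N(−d₂) − S·N(−d₁) = 120.977309 − 84.933750 = 36.043559
φ(d₁) = (1/√(2π))·e^{−d₁²/2} = 0.383182
Θ = −S·φ(d₁)·σ/(2√T) + r·K·e^{−rT}·N(−d₂) = −6.756972 + 2.939749 = -3.817223

price = 36.043559
Θ = -3.817223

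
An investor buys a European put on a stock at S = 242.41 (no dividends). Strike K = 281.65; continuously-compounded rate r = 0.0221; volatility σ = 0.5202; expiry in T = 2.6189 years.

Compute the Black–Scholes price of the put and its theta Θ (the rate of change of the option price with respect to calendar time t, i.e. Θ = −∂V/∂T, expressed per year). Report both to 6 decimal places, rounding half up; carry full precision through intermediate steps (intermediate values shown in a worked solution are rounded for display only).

price = 95.055434
Θ = -10.683054

σ√T = 0.5202·√2.6189 = 0.841840
d₁ = (ln(S/K) + (r+σ²/2)T) / (σ√T) = (ln(242.41/281.65) + (0.0221+0.5202²/2)·2.6189) / 0.841840 = (-0.150035 + 0.412225) / 0.841840 = 0.311449
d₂ = d₁ − σ√T = 0.311449 − 0.841840 = -0.530391
e^{−rT} = e^{−0.0221·2.6189} = 0.943765
N(−d₁) = 0.377729,  N(−d₂) = 0.702080
Put price V = K·e^{−rT}·N(−d₂) − S·N(−d₁) = 186.620841 − 91.565407 = 95.055434
φ(d₁) = (1/√(2π))·e^{−d₁²/2} = 0.380055
Θ = −S·φ(d₁)·σ/(2√T) + r·K·e^{−rT}·N(−d₂) = −14.807374 + 4.124321 = -10.683054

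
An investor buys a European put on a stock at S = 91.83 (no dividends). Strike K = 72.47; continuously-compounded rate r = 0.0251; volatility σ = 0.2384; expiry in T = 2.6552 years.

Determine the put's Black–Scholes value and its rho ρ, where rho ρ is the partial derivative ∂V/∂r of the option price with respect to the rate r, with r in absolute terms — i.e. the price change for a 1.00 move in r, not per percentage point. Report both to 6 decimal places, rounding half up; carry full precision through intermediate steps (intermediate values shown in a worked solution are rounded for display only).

price = 3.767434
ρ = -50.164098

σ√T = 0.2384·√2.6552 = 0.388468
d₁ = (ln(S/K) + (r+σ²/2)T) / (σ√T) = (ln(91.83/72.47) + (0.0251+0.2384²/2)·2.6552) / 0.388468 = (0.236766 + 0.142099) / 0.388468 = 0.975282
d₂ = d₁ − σ√T = 0.975282 − 0.388468 = 0.586814
e^{−rT} = e^{−0.0251·2.6552} = 0.935527
N(−d₁) = 0.164710,  N(−d₂) = 0.278664
Put price V = K·e^{−rT}·N(−d₂) − S·N(−d₁) = 18.892776 − 15.125342 = 3.767434
ρ = −K·T·e^{−rT}·N(−d₂) = -50.164098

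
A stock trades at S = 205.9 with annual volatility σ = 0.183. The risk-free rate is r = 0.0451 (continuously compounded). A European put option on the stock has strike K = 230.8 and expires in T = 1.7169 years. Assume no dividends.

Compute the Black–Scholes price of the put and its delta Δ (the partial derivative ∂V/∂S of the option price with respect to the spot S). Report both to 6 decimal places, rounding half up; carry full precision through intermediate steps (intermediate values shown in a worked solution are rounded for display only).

σ√T = 0.183·√1.7169 = 0.239786
d₁ = (ln(S/K) + (r+σ²/2)T) / (σ√T) = (ln(205.9/230.8) + (0.0451+0.183²/2)·1.7169) / 0.239786 = (-0.114161 + 0.106181) / 0.239786 = -0.033280
d₂ = d₁ − σ√T = -0.033280 − 0.239786 = -0.273066
e^{−rT} = e^{−0.0451·1.7169} = 0.925490
N(−d₁) = 0.513274,  N(−d₂) = 0.607599
Put price V = K·e^{−rT}·N(−d₂) − S·N(−d₁) = 129.784941 − 105.683197 = 24.101744
Δ = −N(−d₁) = -0.513274

price = 24.101744
Δ = -0.513274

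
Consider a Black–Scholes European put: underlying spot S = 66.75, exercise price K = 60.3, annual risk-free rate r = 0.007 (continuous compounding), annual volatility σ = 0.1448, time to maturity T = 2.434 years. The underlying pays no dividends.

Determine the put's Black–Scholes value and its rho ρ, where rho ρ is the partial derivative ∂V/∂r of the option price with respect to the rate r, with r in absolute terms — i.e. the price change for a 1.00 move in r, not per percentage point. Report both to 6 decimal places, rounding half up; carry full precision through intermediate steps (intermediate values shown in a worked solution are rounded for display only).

σ√T = 0.1448·√2.434 = 0.225907
d₁ = (ln(S/K) + (r+σ²/2)T) / (σ√T) = (ln(66.75/60.3) + (0.007+0.1448²/2)·2.434) / 0.225907 = (0.101622 + 0.042555) / 0.225907 = 0.638216
d₂ = d₁ − σ√T = 0.638216 − 0.225907 = 0.412309
e^{−rT} = e^{−0.007·2.434} = 0.983106
N(−d₁) = 0.261667,  N(−d₂) = 0.340056
Put price V = K·e^{−rT}·N(−d₂) − S·N(−d₁) = 20.158994 − 17.466251 = 2.692743
ρ = −K·T·e^{−rT}·N(−d₂) = -49.066992

price = 2.692743
ρ = -49.066992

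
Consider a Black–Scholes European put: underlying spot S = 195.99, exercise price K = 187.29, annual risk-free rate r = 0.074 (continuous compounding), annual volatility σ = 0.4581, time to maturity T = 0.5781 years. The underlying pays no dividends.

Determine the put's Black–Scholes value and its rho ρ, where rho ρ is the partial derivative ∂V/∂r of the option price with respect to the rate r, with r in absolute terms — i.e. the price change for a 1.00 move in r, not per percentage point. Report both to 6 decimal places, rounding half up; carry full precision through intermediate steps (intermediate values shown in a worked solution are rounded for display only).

σ√T = 0.4581·√0.5781 = 0.348307
d₁ = (ln(S/K) + (r+σ²/2)T) / (σ√T) = (ln(195.99/187.29) + (0.074+0.4581²/2)·0.5781) / 0.348307 = (0.045405 + 0.103438) / 0.348307 = 0.427335
d₂ = d₁ − σ√T = 0.427335 − 0.348307 = 0.079028
e^{−rT} = e^{−0.074·0.5781} = 0.958123
N(−d₁) = 0.334568,  N(−d₂) = 0.468505
Put price V = K·e^{−rT}·N(−d₂) − S·N(−d₁) = 84.071742 − 65.571927 = 18.499815
ρ = −K·T·e^{−rT}·N(−d₂) = -48.601874

price = 18.499815
ρ = -48.601874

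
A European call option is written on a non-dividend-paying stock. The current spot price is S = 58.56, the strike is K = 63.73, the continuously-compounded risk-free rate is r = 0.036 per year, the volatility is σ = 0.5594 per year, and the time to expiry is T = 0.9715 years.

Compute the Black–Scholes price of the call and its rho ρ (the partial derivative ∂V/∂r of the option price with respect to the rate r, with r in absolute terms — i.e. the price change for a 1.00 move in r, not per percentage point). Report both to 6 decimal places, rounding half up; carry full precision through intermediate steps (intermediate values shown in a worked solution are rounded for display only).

σ√T = 0.5594·√0.9715 = 0.551371
d₁ = (ln(S/K) + (r+σ²/2)T) / (σ√T) = (ln(58.56/63.73) + (0.036+0.5594²/2)·0.9715) / 0.551371 = (-0.084604 + 0.186979) / 0.551371 = 0.185674
d₂ = d₁ − σ√T = 0.185674 − 0.551371 = -0.365697
e^{−rT} = e^{−0.036·0.9715} = 0.965631
N(d₁) = 0.573650,  N(d₂) = 0.357296
Call price V = S·N(d₁) − K·e^{−rT}·N(d₂) = 33.592939 − 21.987848 = 11.605090
ρ = K·T·e^{−rT}·N(d₂) = 21.361195

price = 11.605090
ρ = 21.361195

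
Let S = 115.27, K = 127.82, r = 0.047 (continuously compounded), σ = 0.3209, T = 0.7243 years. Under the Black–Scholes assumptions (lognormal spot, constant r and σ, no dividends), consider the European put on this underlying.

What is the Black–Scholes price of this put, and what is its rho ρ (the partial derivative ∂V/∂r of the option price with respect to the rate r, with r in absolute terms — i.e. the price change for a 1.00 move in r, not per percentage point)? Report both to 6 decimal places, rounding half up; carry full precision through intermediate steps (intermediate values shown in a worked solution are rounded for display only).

σ√T = 0.3209·√0.7243 = 0.273105
d₁ = (ln(S/K) + (r+σ²/2)T) / (σ√T) = (ln(115.27/127.82) + (0.047+0.3209²/2)·0.7243) / 0.273105 = (-0.103346 + 0.071335) / 0.273105 = -0.117210
d₂ = d₁ − σ√T = -0.117210 − 0.273105 = -0.390315
e^{−rT} = e^{−0.047·0.7243} = 0.966531
N(−d₁) = 0.546653,  N(−d₂) = 0.651848
Put price V = K·e^{−rT}·N(−d₂) − S·N(−d₁) = 80.530602 − 63.012726 = 17.517876
ρ = −K·T·e^{−rT}·N(−d₂) = -58.328315

price = 17.517876
ρ = -58.328315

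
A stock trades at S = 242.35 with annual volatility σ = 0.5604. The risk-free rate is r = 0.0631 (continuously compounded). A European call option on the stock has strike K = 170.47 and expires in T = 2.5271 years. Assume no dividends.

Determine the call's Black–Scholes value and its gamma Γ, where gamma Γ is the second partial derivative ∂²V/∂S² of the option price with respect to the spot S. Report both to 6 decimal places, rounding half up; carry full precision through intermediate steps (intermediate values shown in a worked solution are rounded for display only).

σ√T = 0.5604·√2.5271 = 0.890860
d₁ = (ln(S/K) + (r+σ²/2)T) / (σ√T) = (ln(242.35/170.47) + (0.0631+0.5604²/2)·2.5271) / 0.890860 = (0.351824 + 0.556276) / 0.890860 = 1.019351
d₂ = d₁ − σ√T = 1.019351 − 0.890860 = 0.128492
e^{−rT} = e^{−0.0631·2.5271} = 0.852604
N(d₁) = 0.845982,  N(d₂) = 0.551120
Call price V = S·N(d₁) − K·e^{−rT}·N(d₂) = 205.023721 − 80.101673 = 124.922048
φ(d₁) = (1/√(2π))·e^{−d₁²/2} = 0.237289
Γ = φ(d₁) / (S·σ·√T) = 0.001099

price = 124.922048
Γ = 0.001099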